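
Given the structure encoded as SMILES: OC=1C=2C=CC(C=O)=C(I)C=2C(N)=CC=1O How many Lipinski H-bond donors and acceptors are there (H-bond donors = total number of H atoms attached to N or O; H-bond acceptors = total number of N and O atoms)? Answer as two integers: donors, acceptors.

Donors: find every N or O and count the H atoms it carries.
  atom 1 (O): bond orders sum to 1 → 1 H
  atom 8 (O): bond orders sum to 2 → 0 H
  atom 13 (N): bond orders sum to 1 → 2 H
  atom 16 (O): bond orders sum to 1 → 1 H
Lipinski HBD = 4.
Acceptors: N atoms = 1, O atoms = 3 → HBA = 4.

4, 4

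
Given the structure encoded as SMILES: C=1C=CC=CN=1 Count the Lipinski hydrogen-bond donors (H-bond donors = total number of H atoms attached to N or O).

Donors: find every N or O and count the H atoms it carries.
  atom 6 (N): bond orders sum to 3 → 0 H
Lipinski HBD = 0.

0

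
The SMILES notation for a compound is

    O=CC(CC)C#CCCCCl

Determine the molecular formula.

C9H13ClO

Walk through each heavy atom and fill implicit hydrogens from standard valence (C 4, N 3, O 2, S 2, halogen 1):
  atom 1: O, bond orders sum to 2 (valence 2) → 0 H
  atom 2: C, bond orders sum to 3 (valence 4) → 1 H
  atom 3: C, bond orders sum to 3 (valence 4) → 1 H
  atom 4: C, bond orders sum to 2 (valence 4) → 2 H
  atom 5: C, bond orders sum to 1 (valence 4) → 3 H
  atom 6: C, bond orders sum to 4 (valence 4) → 0 H
  atom 7: C, bond orders sum to 4 (valence 4) → 0 H
  atom 8: C, bond orders sum to 2 (valence 4) → 2 H
  atom 9: C, bond orders sum to 2 (valence 4) → 2 H
  atom 10: C, bond orders sum to 2 (valence 4) → 2 H
  atom 11: Cl (halogen, monovalent) → 0 H
Totals → C:9, H:13, Cl:1, O:1.
In Hill order: C9H13ClO.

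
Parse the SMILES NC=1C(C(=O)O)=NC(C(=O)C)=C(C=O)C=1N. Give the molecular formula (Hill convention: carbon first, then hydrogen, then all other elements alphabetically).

Walk through each heavy atom and fill implicit hydrogens from standard valence (C 4, N 3, O 2, S 2, halogen 1):
  atom 1: N, bond orders sum to 1 (valence 3) → 2 H
  atom 2: C, bond orders sum to 4 (valence 4) → 0 H
  atom 3: C, bond orders sum to 4 (valence 4) → 0 H
  atom 4: C, bond orders sum to 4 (valence 4) → 0 H
  atom 5: O, bond orders sum to 2 (valence 2) → 0 H
  atom 6: O, bond orders sum to 1 (valence 2) → 1 H
  atom 7: N, bond orders sum to 3 (valence 3) → 0 H
  atom 8: C, bond orders sum to 4 (valence 4) → 0 H
  atom 9: C, bond orders sum to 4 (valence 4) → 0 H
  atom 10: O, bond orders sum to 2 (valence 2) → 0 H
  atom 11: C, bond orders sum to 1 (valence 4) → 3 H
  atom 12: C, bond orders sum to 4 (valence 4) → 0 H
  atom 13: C, bond orders sum to 3 (valence 4) → 1 H
  atom 14: O, bond orders sum to 2 (valence 2) → 0 H
  atom 15: C, bond orders sum to 4 (valence 4) → 0 H
  atom 16: N, bond orders sum to 1 (valence 3) → 2 H
Totals → C:9, H:9, N:3, O:4.
In Hill order: C9H9N3O4.

C9H9N3O4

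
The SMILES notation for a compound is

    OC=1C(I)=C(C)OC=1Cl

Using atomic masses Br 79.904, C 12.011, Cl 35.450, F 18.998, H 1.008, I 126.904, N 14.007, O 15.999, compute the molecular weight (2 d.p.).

258.44 g/mol

First, the molecular formula is C5H4ClIO2 (counting implicit H from valence).
  C: 5 × 12.011 = 60.055
  Cl: 1 × 35.450 = 35.450
  H: 4 × 1.008 = 4.032
  I: 1 × 126.904 = 126.904
  O: 2 × 15.999 = 31.998
Sum: 5×12.011 + 1×35.450 + 4×1.008 + 1×126.904 + 2×15.999 = 258.439 → 258.44 g/mol.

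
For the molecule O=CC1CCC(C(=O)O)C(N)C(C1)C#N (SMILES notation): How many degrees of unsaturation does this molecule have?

Molecular formula: C10H14N2O3.
DoU = (2C + 2 + N − H − X) / 2, where X is the halogen count and O/S are ignored.
    = (2·10 + 2 + 2 − 14 − 0) / 2 = 10 / 2 = 5.

5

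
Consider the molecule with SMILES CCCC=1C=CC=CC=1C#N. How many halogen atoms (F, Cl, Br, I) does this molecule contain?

Scan the SMILES for the halogen motif — none present.
Groups that are present: 1 nitrile.

0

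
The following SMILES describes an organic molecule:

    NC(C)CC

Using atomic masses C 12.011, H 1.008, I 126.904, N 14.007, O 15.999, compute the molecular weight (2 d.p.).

73.14 g/mol

First, the molecular formula is C4H11N (counting implicit H from valence).
  C: 4 × 12.011 = 48.044
  H: 11 × 1.008 = 11.088
  N: 1 × 14.007 = 14.007
Sum: 4×12.011 + 11×1.008 + 1×14.007 = 73.139 → 73.14 g/mol.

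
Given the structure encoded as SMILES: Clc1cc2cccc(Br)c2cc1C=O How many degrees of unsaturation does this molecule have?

8

Molecular formula: C11H6BrClO.
DoU = (2C + 2 + N − H − X) / 2, where X is the halogen count and O/S are ignored.
    = (2·11 + 2 + 0 − 6 − 2) / 2 = 16 / 2 = 8.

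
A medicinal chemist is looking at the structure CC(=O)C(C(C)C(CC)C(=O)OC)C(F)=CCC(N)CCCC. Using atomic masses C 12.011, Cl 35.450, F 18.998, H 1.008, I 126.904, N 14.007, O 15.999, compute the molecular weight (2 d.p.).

329.46 g/mol

First, the molecular formula is C18H32FNO3 (counting implicit H from valence).
  C: 18 × 12.011 = 216.198
  F: 1 × 18.998 = 18.998
  H: 32 × 1.008 = 32.256
  N: 1 × 14.007 = 14.007
  O: 3 × 15.999 = 47.997
Sum: 18×12.011 + 1×18.998 + 32×1.008 + 1×14.007 + 3×15.999 = 329.456 → 329.46 g/mol.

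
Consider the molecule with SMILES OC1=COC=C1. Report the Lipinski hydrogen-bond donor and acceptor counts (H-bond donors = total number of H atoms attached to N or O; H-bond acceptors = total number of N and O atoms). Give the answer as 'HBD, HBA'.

Donors: find every N or O and count the H atoms it carries.
  atom 1 (O): bond orders sum to 1 → 1 H
  atom 4 (O): bond orders sum to 2 → 0 H
Lipinski HBD = 1.
Acceptors: N atoms = 0, O atoms = 2 → HBA = 2.

1, 2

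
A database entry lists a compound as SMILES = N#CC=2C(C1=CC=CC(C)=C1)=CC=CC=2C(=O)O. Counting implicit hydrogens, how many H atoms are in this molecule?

11

Walk through each heavy atom and fill implicit hydrogens from standard valence (C 4, N 3, O 2, S 2, halogen 1):
  atom 1: N, bond orders sum to 3 (valence 3) → 0 H
  atom 2: C, bond orders sum to 4 (valence 4) → 0 H
  atom 3: C, bond orders sum to 4 (valence 4) → 0 H
  atom 4: C, bond orders sum to 4 (valence 4) → 0 H
  atom 5: C, bond orders sum to 4 (valence 4) → 0 H
  atom 6: C, bond orders sum to 3 (valence 4) → 1 H
  atom 7: C, bond orders sum to 3 (valence 4) → 1 H
  atom 8: C, bond orders sum to 3 (valence 4) → 1 H
  atom 9: C, bond orders sum to 4 (valence 4) → 0 H
  atom 10: C, bond orders sum to 1 (valence 4) → 3 H
  atom 11: C, bond orders sum to 3 (valence 4) → 1 H
  atom 12: C, bond orders sum to 3 (valence 4) → 1 H
  atom 13: C, bond orders sum to 3 (valence 4) → 1 H
  atom 14: C, bond orders sum to 3 (valence 4) → 1 H
  atom 15: C, bond orders sum to 4 (valence 4) → 0 H
  atom 16: C, bond orders sum to 4 (valence 4) → 0 H
  atom 17: O, bond orders sum to 2 (valence 2) → 0 H
  atom 18: O, bond orders sum to 1 (valence 2) → 1 H
Total hydrogens: 11.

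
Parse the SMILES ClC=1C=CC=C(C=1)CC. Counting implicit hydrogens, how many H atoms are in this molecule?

9

Walk through each heavy atom and fill implicit hydrogens from standard valence (C 4, N 3, O 2, S 2, halogen 1):
  atom 1: Cl (halogen, monovalent) → 0 H
  atom 2: C, bond orders sum to 4 (valence 4) → 0 H
  atom 3: C, bond orders sum to 3 (valence 4) → 1 H
  atom 4: C, bond orders sum to 3 (valence 4) → 1 H
  atom 5: C, bond orders sum to 3 (valence 4) → 1 H
  atom 6: C, bond orders sum to 4 (valence 4) → 0 H
  atom 7: C, bond orders sum to 3 (valence 4) → 1 H
  atom 8: C, bond orders sum to 2 (valence 4) → 2 H
  atom 9: C, bond orders sum to 1 (valence 4) → 3 H
Total hydrogens: 9.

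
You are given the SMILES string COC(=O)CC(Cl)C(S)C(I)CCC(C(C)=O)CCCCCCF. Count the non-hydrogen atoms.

Every atom symbol written in the SMILES (organic subset) is one heavy atom; implicit H are not written.
Heavy atoms by element → C:17, Cl:1, F:1, I:1, O:3, S:1.
Total: 24.

24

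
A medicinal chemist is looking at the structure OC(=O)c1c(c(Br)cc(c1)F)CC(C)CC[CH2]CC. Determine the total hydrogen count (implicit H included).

Walk through each heavy atom and fill implicit hydrogens from standard valence (C 4, N 3, O 2, S 2, halogen 1); for lowercase aromatic atoms, an aromatic c carries 1 H when it has two neighbours and 0 H with three, and aromatic n carries 0 H:
  atom 1: O, bond orders sum to 1 (valence 2) → 1 H
  atom 2: C, bond orders sum to 4 (valence 4) → 0 H
  atom 3: O, bond orders sum to 2 (valence 2) → 0 H
  atom 4: aromatic c, 3 neighbours → 0 H
  atom 5: aromatic c, 3 neighbours → 0 H
  atom 6: aromatic c, 3 neighbours → 0 H
  atom 7: Br (halogen, monovalent) → 0 H
  atom 8: aromatic c, 2 neighbours → 1 H
  atom 9: aromatic c, 3 neighbours → 0 H
  atom 10: aromatic c, 2 neighbours → 1 H
  atom 11: F (halogen, monovalent) → 0 H
  atom 12: C, bond orders sum to 2 (valence 4) → 2 H
  atom 13: C, bond orders sum to 3 (valence 4) → 1 H
  atom 14: C, bond orders sum to 1 (valence 4) → 3 H
  atom 15: C, bond orders sum to 2 (valence 4) → 2 H
  atom 16: C, bond orders sum to 2 (valence 4) → 2 H
  atom 17: C with explicit H count 2
  atom 18: C, bond orders sum to 2 (valence 4) → 2 H
  atom 19: C, bond orders sum to 1 (valence 4) → 3 H
Total hydrogens: 20.

20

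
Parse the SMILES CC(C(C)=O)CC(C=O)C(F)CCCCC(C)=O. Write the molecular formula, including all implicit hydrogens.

Walk through each heavy atom and fill implicit hydrogens from standard valence (C 4, N 3, O 2, S 2, halogen 1):
  atom 1: C, bond orders sum to 1 (valence 4) → 3 H
  atom 2: C, bond orders sum to 3 (valence 4) → 1 H
  atom 3: C, bond orders sum to 4 (valence 4) → 0 H
  atom 4: C, bond orders sum to 1 (valence 4) → 3 H
  atom 5: O, bond orders sum to 2 (valence 2) → 0 H
  atom 6: C, bond orders sum to 2 (valence 4) → 2 H
  atom 7: C, bond orders sum to 3 (valence 4) → 1 H
  atom 8: C, bond orders sum to 3 (valence 4) → 1 H
  atom 9: O, bond orders sum to 2 (valence 2) → 0 H
  atom 10: C, bond orders sum to 3 (valence 4) → 1 H
  atom 11: F (halogen, monovalent) → 0 H
  atom 12: C, bond orders sum to 2 (valence 4) → 2 H
  atom 13: C, bond orders sum to 2 (valence 4) → 2 H
  atom 14: C, bond orders sum to 2 (valence 4) → 2 H
  atom 15: C, bond orders sum to 2 (valence 4) → 2 H
  atom 16: C, bond orders sum to 4 (valence 4) → 0 H
  atom 17: C, bond orders sum to 1 (valence 4) → 3 H
  atom 18: O, bond orders sum to 2 (valence 2) → 0 H
Totals → C:14, H:23, F:1, O:3.
In Hill order: C14H23FO3.

C14H23FO3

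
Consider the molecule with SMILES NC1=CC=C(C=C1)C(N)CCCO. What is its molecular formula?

Walk through each heavy atom and fill implicit hydrogens from standard valence (C 4, N 3, O 2, S 2, halogen 1):
  atom 1: N, bond orders sum to 1 (valence 3) → 2 H
  atom 2: C, bond orders sum to 4 (valence 4) → 0 H
  atom 3: C, bond orders sum to 3 (valence 4) → 1 H
  atom 4: C, bond orders sum to 3 (valence 4) → 1 H
  atom 5: C, bond orders sum to 4 (valence 4) → 0 H
  atom 6: C, bond orders sum to 3 (valence 4) → 1 H
  atom 7: C, bond orders sum to 3 (valence 4) → 1 H
  atom 8: C, bond orders sum to 3 (valence 4) → 1 H
  atom 9: N, bond orders sum to 1 (valence 3) → 2 H
  atom 10: C, bond orders sum to 2 (valence 4) → 2 H
  atom 11: C, bond orders sum to 2 (valence 4) → 2 H
  atom 12: C, bond orders sum to 2 (valence 4) → 2 H
  atom 13: O, bond orders sum to 1 (valence 2) → 1 H
Totals → C:10, H:16, N:2, O:1.
In Hill order: C10H16N2O.

C10H16N2O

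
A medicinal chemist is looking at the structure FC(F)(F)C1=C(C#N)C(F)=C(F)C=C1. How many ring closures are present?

In SMILES, each pair of matching ring-closure digits denotes one ring-closing bond; the number of such bonds equals the number of independent rings.
Ring-closure bonds here: 1.

1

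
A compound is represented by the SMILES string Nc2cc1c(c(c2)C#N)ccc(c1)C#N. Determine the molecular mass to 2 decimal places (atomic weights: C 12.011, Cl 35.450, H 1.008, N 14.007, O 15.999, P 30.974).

193.21 g/mol

First, the molecular formula is C12H7N3 (counting implicit H from valence).
  C: 12 × 12.011 = 144.132
  H: 7 × 1.008 = 7.056
  N: 3 × 14.007 = 42.021
Sum: 12×12.011 + 7×1.008 + 3×14.007 = 193.209 → 193.21 g/mol.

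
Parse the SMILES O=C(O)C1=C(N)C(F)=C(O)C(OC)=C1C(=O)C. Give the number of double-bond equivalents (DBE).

6

Molecular formula: C10H10FNO5.
DoU = (2C + 2 + N − H − X) / 2, where X is the halogen count and O/S are ignored.
    = (2·10 + 2 + 1 − 10 − 1) / 2 = 12 / 2 = 6.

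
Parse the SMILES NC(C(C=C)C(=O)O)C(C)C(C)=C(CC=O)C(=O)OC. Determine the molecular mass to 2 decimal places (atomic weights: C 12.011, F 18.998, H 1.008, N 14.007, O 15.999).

283.32 g/mol

First, the molecular formula is C14H21NO5 (counting implicit H from valence).
  C: 14 × 12.011 = 168.154
  H: 21 × 1.008 = 21.168
  N: 1 × 14.007 = 14.007
  O: 5 × 15.999 = 79.995
Sum: 14×12.011 + 21×1.008 + 1×14.007 + 5×15.999 = 283.324 → 283.32 g/mol.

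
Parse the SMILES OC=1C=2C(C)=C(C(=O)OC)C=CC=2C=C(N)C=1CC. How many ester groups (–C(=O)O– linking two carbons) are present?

The ester motif appears at heavy-atom position 7 in the SMILES.
Other groups present: 1 hydroxyl, 1 primary amine.
Ester count: 1.

1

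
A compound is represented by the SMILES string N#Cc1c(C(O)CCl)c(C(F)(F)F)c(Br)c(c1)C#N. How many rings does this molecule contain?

In SMILES, each pair of matching ring-closure digits denotes one ring-closing bond; the number of such bonds equals the number of independent rings.
Ring-closure bonds here: 1.

1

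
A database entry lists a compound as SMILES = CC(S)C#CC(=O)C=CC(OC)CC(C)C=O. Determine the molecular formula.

C13H18O3S

Walk through each heavy atom and fill implicit hydrogens from standard valence (C 4, N 3, O 2, S 2, halogen 1):
  atom 1: C, bond orders sum to 1 (valence 4) → 3 H
  atom 2: C, bond orders sum to 3 (valence 4) → 1 H
  atom 3: S, bond orders sum to 1 (valence 2) → 1 H
  atom 4: C, bond orders sum to 4 (valence 4) → 0 H
  atom 5: C, bond orders sum to 4 (valence 4) → 0 H
  atom 6: C, bond orders sum to 4 (valence 4) → 0 H
  atom 7: O, bond orders sum to 2 (valence 2) → 0 H
  atom 8: C, bond orders sum to 3 (valence 4) → 1 H
  atom 9: C, bond orders sum to 3 (valence 4) → 1 H
  atom 10: C, bond orders sum to 3 (valence 4) → 1 H
  atom 11: O, bond orders sum to 2 (valence 2) → 0 H
  atom 12: C, bond orders sum to 1 (valence 4) → 3 H
  atom 13: C, bond orders sum to 2 (valence 4) → 2 H
  atom 14: C, bond orders sum to 3 (valence 4) → 1 H
  atom 15: C, bond orders sum to 1 (valence 4) → 3 H
  atom 16: C, bond orders sum to 3 (valence 4) → 1 H
  atom 17: O, bond orders sum to 2 (valence 2) → 0 H
Totals → C:13, H:18, O:3, S:1.
In Hill order: C13H18O3S.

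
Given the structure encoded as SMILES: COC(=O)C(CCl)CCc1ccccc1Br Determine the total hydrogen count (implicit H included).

14

Walk through each heavy atom and fill implicit hydrogens from standard valence (C 4, N 3, O 2, S 2, halogen 1); for lowercase aromatic atoms, an aromatic c carries 1 H when it has two neighbours and 0 H with three, and aromatic n carries 0 H:
  atom 1: C, bond orders sum to 1 (valence 4) → 3 H
  atom 2: O, bond orders sum to 2 (valence 2) → 0 H
  atom 3: C, bond orders sum to 4 (valence 4) → 0 H
  atom 4: O, bond orders sum to 2 (valence 2) → 0 H
  atom 5: C, bond orders sum to 3 (valence 4) → 1 H
  atom 6: C, bond orders sum to 2 (valence 4) → 2 H
  atom 7: Cl (halogen, monovalent) → 0 H
  atom 8: C, bond orders sum to 2 (valence 4) → 2 H
  atom 9: C, bond orders sum to 2 (valence 4) → 2 H
  atom 10: aromatic c, 3 neighbours → 0 H
  atom 11: aromatic c, 2 neighbours → 1 H
  atom 12: aromatic c, 2 neighbours → 1 H
  atom 13: aromatic c, 2 neighbours → 1 H
  atom 14: aromatic c, 2 neighbours → 1 H
  atom 15: aromatic c, 3 neighbours → 0 H
  atom 16: Br (halogen, monovalent) → 0 H
Total hydrogens: 14.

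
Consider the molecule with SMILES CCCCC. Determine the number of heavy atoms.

Every atom symbol written in the SMILES (organic subset) is one heavy atom; implicit H are not written.
Heavy atoms by element → C:5.
Total: 5.

5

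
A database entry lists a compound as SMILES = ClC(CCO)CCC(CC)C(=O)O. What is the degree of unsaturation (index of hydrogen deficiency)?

1

Degree of unsaturation = (number of rings) + (number of π bonds).
Ring closures in the SMILES: 0.
π bonds: 1 double bond (each 1 DoU) → 1 DoU from unsaturation.
Total DoU = 0 + 1 = 1.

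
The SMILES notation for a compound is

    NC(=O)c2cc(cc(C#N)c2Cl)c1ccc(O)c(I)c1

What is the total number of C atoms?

Count every carbon token in the SMILES (each C, including those in ring-closure positions and inside branches).
Carbon count: 14.

14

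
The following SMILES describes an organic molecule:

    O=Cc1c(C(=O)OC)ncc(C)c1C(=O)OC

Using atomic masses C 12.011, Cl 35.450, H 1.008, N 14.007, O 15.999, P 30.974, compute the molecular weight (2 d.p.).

First, the molecular formula is C11H11NO5 (counting implicit H from valence).
  C: 11 × 12.011 = 132.121
  H: 11 × 1.008 = 11.088
  N: 1 × 14.007 = 14.007
  O: 5 × 15.999 = 79.995
Sum: 11×12.011 + 11×1.008 + 1×14.007 + 5×15.999 = 237.211 → 237.21 g/mol.

237.21 g/mol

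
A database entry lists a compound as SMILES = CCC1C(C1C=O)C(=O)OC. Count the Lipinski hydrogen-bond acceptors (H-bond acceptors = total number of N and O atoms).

3

N atoms: 0; O atoms: 3.
Lipinski HBA = 0 + 3 = 3.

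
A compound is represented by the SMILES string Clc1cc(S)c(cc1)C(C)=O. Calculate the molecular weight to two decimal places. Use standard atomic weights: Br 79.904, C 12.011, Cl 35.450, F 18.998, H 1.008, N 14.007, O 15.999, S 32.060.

First, the molecular formula is C8H7ClOS (counting implicit H from valence).
  C: 8 × 12.011 = 96.088
  Cl: 1 × 35.450 = 35.450
  H: 7 × 1.008 = 7.056
  O: 1 × 15.999 = 15.999
  S: 1 × 32.060 = 32.060
Sum: 8×12.011 + 1×35.450 + 7×1.008 + 1×15.999 + 1×32.060 = 186.653 → 186.65 g/mol.

186.65 g/mol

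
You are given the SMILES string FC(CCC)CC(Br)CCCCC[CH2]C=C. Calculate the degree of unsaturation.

1

Degree of unsaturation = (number of rings) + (number of π bonds).
Ring closures in the SMILES: 0.
π bonds: 1 double bond (each 1 DoU) → 1 DoU from unsaturation.
Total DoU = 0 + 1 = 1.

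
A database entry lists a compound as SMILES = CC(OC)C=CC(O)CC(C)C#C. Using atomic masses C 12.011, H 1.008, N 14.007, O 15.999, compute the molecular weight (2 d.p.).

First, the molecular formula is C11H18O2 (counting implicit H from valence).
  C: 11 × 12.011 = 132.121
  H: 18 × 1.008 = 18.144
  O: 2 × 15.999 = 31.998
Sum: 11×12.011 + 18×1.008 + 2×15.999 = 182.263 → 182.26 g/mol.

182.26 g/mol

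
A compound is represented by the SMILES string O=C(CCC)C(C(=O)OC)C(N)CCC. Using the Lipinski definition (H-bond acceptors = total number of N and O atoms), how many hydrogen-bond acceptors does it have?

N atoms: 1; O atoms: 3.
Lipinski HBA = 1 + 3 = 4.

4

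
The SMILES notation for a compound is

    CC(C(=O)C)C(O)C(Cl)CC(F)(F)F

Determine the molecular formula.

C8H12ClF3O2

Walk through each heavy atom and fill implicit hydrogens from standard valence (C 4, N 3, O 2, S 2, halogen 1):
  atom 1: C, bond orders sum to 1 (valence 4) → 3 H
  atom 2: C, bond orders sum to 3 (valence 4) → 1 H
  atom 3: C, bond orders sum to 4 (valence 4) → 0 H
  atom 4: O, bond orders sum to 2 (valence 2) → 0 H
  atom 5: C, bond orders sum to 1 (valence 4) → 3 H
  atom 6: C, bond orders sum to 3 (valence 4) → 1 H
  atom 7: O, bond orders sum to 1 (valence 2) → 1 H
  atom 8: C, bond orders sum to 3 (valence 4) → 1 H
  atom 9: Cl (halogen, monovalent) → 0 H
  atom 10: C, bond orders sum to 2 (valence 4) → 2 H
  atom 11: C, bond orders sum to 4 (valence 4) → 0 H
  atom 12: F (halogen, monovalent) → 0 H
  atom 13: F (halogen, monovalent) → 0 H
  atom 14: F (halogen, monovalent) → 0 H
Totals → C:8, H:12, Cl:1, F:3, O:2.
In Hill order: C8H12ClF3O2.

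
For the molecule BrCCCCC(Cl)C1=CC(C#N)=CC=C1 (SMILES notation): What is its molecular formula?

Walk through each heavy atom and fill implicit hydrogens from standard valence (C 4, N 3, O 2, S 2, halogen 1):
  atom 1: Br (halogen, monovalent) → 0 H
  atom 2: C, bond orders sum to 2 (valence 4) → 2 H
  atom 3: C, bond orders sum to 2 (valence 4) → 2 H
  atom 4: C, bond orders sum to 2 (valence 4) → 2 H
  atom 5: C, bond orders sum to 2 (valence 4) → 2 H
  atom 6: C, bond orders sum to 3 (valence 4) → 1 H
  atom 7: Cl (halogen, monovalent) → 0 H
  atom 8: C, bond orders sum to 4 (valence 4) → 0 H
  atom 9: C, bond orders sum to 3 (valence 4) → 1 H
  atom 10: C, bond orders sum to 4 (valence 4) → 0 H
  atom 11: C, bond orders sum to 4 (valence 4) → 0 H
  atom 12: N, bond orders sum to 3 (valence 3) → 0 H
  atom 13: C, bond orders sum to 3 (valence 4) → 1 H
  atom 14: C, bond orders sum to 3 (valence 4) → 1 H
  atom 15: C, bond orders sum to 3 (valence 4) → 1 H
Totals → C:12, H:13, Br:1, Cl:1, N:1.

C12H13BrClN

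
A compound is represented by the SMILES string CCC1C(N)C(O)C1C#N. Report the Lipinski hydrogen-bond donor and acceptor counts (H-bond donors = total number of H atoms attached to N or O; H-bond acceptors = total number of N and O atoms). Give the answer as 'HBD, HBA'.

Donors: find every N or O and count the H atoms it carries.
  atom 5 (N): bond orders sum to 1 → 2 H
  atom 7 (O): bond orders sum to 1 → 1 H
  atom 10 (N): bond orders sum to 3 → 0 H
Lipinski HBD = 3.
Acceptors: N atoms = 2, O atoms = 1 → HBA = 3.

3, 3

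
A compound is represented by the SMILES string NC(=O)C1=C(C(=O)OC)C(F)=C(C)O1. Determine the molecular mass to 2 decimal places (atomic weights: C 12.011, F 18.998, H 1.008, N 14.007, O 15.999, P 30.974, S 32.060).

First, the molecular formula is C8H8FNO4 (counting implicit H from valence).
  C: 8 × 12.011 = 96.088
  F: 1 × 18.998 = 18.998
  H: 8 × 1.008 = 8.064
  N: 1 × 14.007 = 14.007
  O: 4 × 15.999 = 63.996
Sum: 8×12.011 + 1×18.998 + 8×1.008 + 1×14.007 + 4×15.999 = 201.153 → 201.15 g/mol.

201.15 g/mol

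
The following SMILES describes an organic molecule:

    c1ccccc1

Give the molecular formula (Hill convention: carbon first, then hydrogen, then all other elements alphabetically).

C6H6

Walk through each heavy atom and fill implicit hydrogens from standard valence (C 4, N 3, O 2, S 2, halogen 1); for lowercase aromatic atoms, an aromatic c carries 1 H when it has two neighbours and 0 H with three, and aromatic n carries 0 H:
  atom 1: aromatic c, 2 neighbours → 1 H
  atom 2: aromatic c, 2 neighbours → 1 H
  atom 3: aromatic c, 2 neighbours → 1 H
  atom 4: aromatic c, 2 neighbours → 1 H
  atom 5: aromatic c, 2 neighbours → 1 H
  atom 6: aromatic c, 2 neighbours → 1 H
Totals → C:6, H:6.
In Hill order: C6H6.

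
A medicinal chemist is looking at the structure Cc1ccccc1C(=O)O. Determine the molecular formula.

Walk through each heavy atom and fill implicit hydrogens from standard valence (C 4, N 3, O 2, S 2, halogen 1); for lowercase aromatic atoms, an aromatic c carries 1 H when it has two neighbours and 0 H with three, and aromatic n carries 0 H:
  atom 1: C, bond orders sum to 1 (valence 4) → 3 H
  atom 2: aromatic c, 3 neighbours → 0 H
  atom 3: aromatic c, 2 neighbours → 1 H
  atom 4: aromatic c, 2 neighbours → 1 H
  atom 5: aromatic c, 2 neighbours → 1 H
  atom 6: aromatic c, 2 neighbours → 1 H
  atom 7: aromatic c, 3 neighbours → 0 H
  atom 8: C, bond orders sum to 4 (valence 4) → 0 H
  atom 9: O, bond orders sum to 2 (valence 2) → 0 H
  atom 10: O, bond orders sum to 1 (valence 2) → 1 H
Totals → C:8, H:8, O:2.
In Hill order: C8H8O2.

C8H8O2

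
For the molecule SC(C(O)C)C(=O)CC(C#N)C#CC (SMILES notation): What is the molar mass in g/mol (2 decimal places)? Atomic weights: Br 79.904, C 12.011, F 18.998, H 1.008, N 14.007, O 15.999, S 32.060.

First, the molecular formula is C10H13NO2S (counting implicit H from valence).
  C: 10 × 12.011 = 120.110
  H: 13 × 1.008 = 13.104
  N: 1 × 14.007 = 14.007
  O: 2 × 15.999 = 31.998
  S: 1 × 32.060 = 32.060
Sum: 10×12.011 + 13×1.008 + 1×14.007 + 2×15.999 + 1×32.060 = 211.279 → 211.28 g/mol.

211.28 g/mol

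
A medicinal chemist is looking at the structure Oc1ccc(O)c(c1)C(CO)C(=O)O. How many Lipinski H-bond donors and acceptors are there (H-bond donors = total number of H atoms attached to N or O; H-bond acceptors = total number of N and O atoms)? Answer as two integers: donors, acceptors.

4, 5

Donors: find every N or O and count the H atoms it carries.
  atom 1 (O): bond orders sum to 1 → 1 H
  atom 6 (O): bond orders sum to 1 → 1 H
  atom 11 (O): bond orders sum to 1 → 1 H
  atom 13 (O): bond orders sum to 2 → 0 H
  atom 14 (O): bond orders sum to 1 → 1 H
Lipinski HBD = 4.
Acceptors: N atoms = 0, O atoms = 5 → HBA = 5.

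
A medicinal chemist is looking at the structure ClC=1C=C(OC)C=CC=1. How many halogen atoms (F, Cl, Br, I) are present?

Halogen atoms appear at heavy-atom position 1 (1×Cl).
Other groups present: 1 ether.
Halogen count: 1.

1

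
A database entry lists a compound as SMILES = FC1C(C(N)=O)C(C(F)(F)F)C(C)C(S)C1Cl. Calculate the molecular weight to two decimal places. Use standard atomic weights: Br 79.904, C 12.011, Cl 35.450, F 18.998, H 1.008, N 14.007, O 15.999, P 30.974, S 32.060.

293.70 g/mol

First, the molecular formula is C9H12ClF4NOS (counting implicit H from valence).
  C: 9 × 12.011 = 108.099
  Cl: 1 × 35.450 = 35.450
  F: 4 × 18.998 = 75.992
  H: 12 × 1.008 = 12.096
  N: 1 × 14.007 = 14.007
  O: 1 × 15.999 = 15.999
  S: 1 × 32.060 = 32.060
Sum: 9×12.011 + 1×35.450 + 4×18.998 + 12×1.008 + 1×14.007 + 1×15.999 + 1×32.060 = 293.703 → 293.70 g/mol.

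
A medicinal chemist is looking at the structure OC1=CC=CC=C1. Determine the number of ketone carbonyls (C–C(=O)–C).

Scan the SMILES for the ketone motif — none present.
Groups that are present: 1 hydroxyl.

0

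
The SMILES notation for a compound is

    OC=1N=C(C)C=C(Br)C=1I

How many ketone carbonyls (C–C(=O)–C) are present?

0

Scan the SMILES for the ketone motif — none present.
Groups that are present: 1 hydroxyl.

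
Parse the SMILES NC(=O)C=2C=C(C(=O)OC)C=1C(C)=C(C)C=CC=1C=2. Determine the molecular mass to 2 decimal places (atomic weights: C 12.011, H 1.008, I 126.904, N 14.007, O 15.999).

257.29 g/mol

First, the molecular formula is C15H15NO3 (counting implicit H from valence).
  C: 15 × 12.011 = 180.165
  H: 15 × 1.008 = 15.120
  N: 1 × 14.007 = 14.007
  O: 3 × 15.999 = 47.997
Sum: 15×12.011 + 15×1.008 + 1×14.007 + 3×15.999 = 257.289 → 257.29 g/mol.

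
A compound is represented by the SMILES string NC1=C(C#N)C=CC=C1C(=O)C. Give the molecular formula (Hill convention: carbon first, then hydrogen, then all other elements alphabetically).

C9H8N2O

Walk through each heavy atom and fill implicit hydrogens from standard valence (C 4, N 3, O 2, S 2, halogen 1):
  atom 1: N, bond orders sum to 1 (valence 3) → 2 H
  atom 2: C, bond orders sum to 4 (valence 4) → 0 H
  atom 3: C, bond orders sum to 4 (valence 4) → 0 H
  atom 4: C, bond orders sum to 4 (valence 4) → 0 H
  atom 5: N, bond orders sum to 3 (valence 3) → 0 H
  atom 6: C, bond orders sum to 3 (valence 4) → 1 H
  atom 7: C, bond orders sum to 3 (valence 4) → 1 H
  atom 8: C, bond orders sum to 3 (valence 4) → 1 H
  atom 9: C, bond orders sum to 4 (valence 4) → 0 H
  atom 10: C, bond orders sum to 4 (valence 4) → 0 H
  atom 11: O, bond orders sum to 2 (valence 2) → 0 H
  atom 12: C, bond orders sum to 1 (valence 4) → 3 H
Totals → C:9, H:8, N:2, O:1.
In Hill order: C9H8N2O.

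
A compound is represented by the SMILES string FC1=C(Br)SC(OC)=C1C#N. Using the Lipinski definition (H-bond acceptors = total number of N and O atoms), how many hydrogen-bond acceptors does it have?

2

N atoms: 1; O atoms: 1.
Lipinski HBA = 1 + 1 = 2.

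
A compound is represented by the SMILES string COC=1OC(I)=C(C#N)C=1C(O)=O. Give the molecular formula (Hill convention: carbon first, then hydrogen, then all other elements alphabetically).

Walk through each heavy atom and fill implicit hydrogens from standard valence (C 4, N 3, O 2, S 2, halogen 1):
  atom 1: C, bond orders sum to 1 (valence 4) → 3 H
  atom 2: O, bond orders sum to 2 (valence 2) → 0 H
  atom 3: C, bond orders sum to 4 (valence 4) → 0 H
  atom 4: O, bond orders sum to 2 (valence 2) → 0 H
  atom 5: C, bond orders sum to 4 (valence 4) → 0 H
  atom 6: I (halogen, monovalent) → 0 H
  atom 7: C, bond orders sum to 4 (valence 4) → 0 H
  atom 8: C, bond orders sum to 4 (valence 4) → 0 H
  atom 9: N, bond orders sum to 3 (valence 3) → 0 H
  atom 10: C, bond orders sum to 4 (valence 4) → 0 H
  atom 11: C, bond orders sum to 4 (valence 4) → 0 H
  atom 12: O, bond orders sum to 1 (valence 2) → 1 H
  atom 13: O, bond orders sum to 2 (valence 2) → 0 H
Totals → C:7, H:4, I:1, N:1, O:4.
In Hill order: C7H4INO4.

C7H4INO4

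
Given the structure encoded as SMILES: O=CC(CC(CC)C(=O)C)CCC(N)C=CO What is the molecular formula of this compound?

C13H23NO3

Walk through each heavy atom and fill implicit hydrogens from standard valence (C 4, N 3, O 2, S 2, halogen 1):
  atom 1: O, bond orders sum to 2 (valence 2) → 0 H
  atom 2: C, bond orders sum to 3 (valence 4) → 1 H
  atom 3: C, bond orders sum to 3 (valence 4) → 1 H
  atom 4: C, bond orders sum to 2 (valence 4) → 2 H
  atom 5: C, bond orders sum to 3 (valence 4) → 1 H
  atom 6: C, bond orders sum to 2 (valence 4) → 2 H
  atom 7: C, bond orders sum to 1 (valence 4) → 3 H
  atom 8: C, bond orders sum to 4 (valence 4) → 0 H
  atom 9: O, bond orders sum to 2 (valence 2) → 0 H
  atom 10: C, bond orders sum to 1 (valence 4) → 3 H
  atom 11: C, bond orders sum to 2 (valence 4) → 2 H
  atom 12: C, bond orders sum to 2 (valence 4) → 2 H
  atom 13: C, bond orders sum to 3 (valence 4) → 1 H
  atom 14: N, bond orders sum to 1 (valence 3) → 2 H
  atom 15: C, bond orders sum to 3 (valence 4) → 1 H
  atom 16: C, bond orders sum to 3 (valence 4) → 1 H
  atom 17: O, bond orders sum to 1 (valence 2) → 1 H
Totals → C:13, H:23, N:1, O:3.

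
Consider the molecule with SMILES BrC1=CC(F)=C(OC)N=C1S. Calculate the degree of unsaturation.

Molecular formula: C6H5BrFNOS.
DoU = (2C + 2 + N − H − X) / 2, where X is the halogen count and O/S are ignored.
    = (2·6 + 2 + 1 − 5 − 2) / 2 = 8 / 2 = 4.

4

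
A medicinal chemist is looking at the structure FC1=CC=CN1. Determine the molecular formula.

Walk through each heavy atom and fill implicit hydrogens from standard valence (C 4, N 3, O 2, S 2, halogen 1):
  atom 1: F (halogen, monovalent) → 0 H
  atom 2: C, bond orders sum to 4 (valence 4) → 0 H
  atom 3: C, bond orders sum to 3 (valence 4) → 1 H
  atom 4: C, bond orders sum to 3 (valence 4) → 1 H
  atom 5: C, bond orders sum to 3 (valence 4) → 1 H
  atom 6: N, bond orders sum to 2 (valence 3) → 1 H
Totals → C:4, H:4, F:1, N:1.

C4H4FN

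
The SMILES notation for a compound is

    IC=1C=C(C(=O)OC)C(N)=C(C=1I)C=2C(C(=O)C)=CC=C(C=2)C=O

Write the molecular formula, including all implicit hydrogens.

Walk through each heavy atom and fill implicit hydrogens from standard valence (C 4, N 3, O 2, S 2, halogen 1):
  atom 1: I (halogen, monovalent) → 0 H
  atom 2: C, bond orders sum to 4 (valence 4) → 0 H
  atom 3: C, bond orders sum to 3 (valence 4) → 1 H
  atom 4: C, bond orders sum to 4 (valence 4) → 0 H
  atom 5: C, bond orders sum to 4 (valence 4) → 0 H
  atom 6: O, bond orders sum to 2 (valence 2) → 0 H
  atom 7: O, bond orders sum to 2 (valence 2) → 0 H
  atom 8: C, bond orders sum to 1 (valence 4) → 3 H
  atom 9: C, bond orders sum to 4 (valence 4) → 0 H
  atom 10: N, bond orders sum to 1 (valence 3) → 2 H
  atom 11: C, bond orders sum to 4 (valence 4) → 0 H
  atom 12: C, bond orders sum to 4 (valence 4) → 0 H
  atom 13: I (halogen, monovalent) → 0 H
  atom 14: C, bond orders sum to 4 (valence 4) → 0 H
  atom 15: C, bond orders sum to 4 (valence 4) → 0 H
  atom 16: C, bond orders sum to 4 (valence 4) → 0 H
  atom 17: O, bond orders sum to 2 (valence 2) → 0 H
  atom 18: C, bond orders sum to 1 (valence 4) → 3 H
  atom 19: C, bond orders sum to 3 (valence 4) → 1 H
  atom 20: C, bond orders sum to 3 (valence 4) → 1 H
  atom 21: C, bond orders sum to 4 (valence 4) → 0 H
  atom 22: C, bond orders sum to 3 (valence 4) → 1 H
  atom 23: C, bond orders sum to 3 (valence 4) → 1 H
  atom 24: O, bond orders sum to 2 (valence 2) → 0 H
Totals → C:17, H:13, I:2, N:1, O:4.

C17H13I2NO4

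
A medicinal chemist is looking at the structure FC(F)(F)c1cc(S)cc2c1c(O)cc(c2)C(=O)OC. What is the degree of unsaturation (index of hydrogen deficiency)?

Molecular formula: C13H9F3O3S.
DoU = (2C + 2 + N − H − X) / 2, where X is the halogen count and O/S are ignored.
    = (2·13 + 2 + 0 − 9 − 3) / 2 = 16 / 2 = 8.

8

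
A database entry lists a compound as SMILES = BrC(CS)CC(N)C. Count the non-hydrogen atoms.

8

Every atom symbol written in the SMILES (organic subset) is one heavy atom; implicit H are not written.
Heavy atoms by element → Br:1, C:5, N:1, S:1.
Total: 8.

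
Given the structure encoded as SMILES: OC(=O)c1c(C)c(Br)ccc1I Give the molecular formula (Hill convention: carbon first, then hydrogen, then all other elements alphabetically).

C8H6BrIO2

Walk through each heavy atom and fill implicit hydrogens from standard valence (C 4, N 3, O 2, S 2, halogen 1); for lowercase aromatic atoms, an aromatic c carries 1 H when it has two neighbours and 0 H with three, and aromatic n carries 0 H:
  atom 1: O, bond orders sum to 1 (valence 2) → 1 H
  atom 2: C, bond orders sum to 4 (valence 4) → 0 H
  atom 3: O, bond orders sum to 2 (valence 2) → 0 H
  atom 4: aromatic c, 3 neighbours → 0 H
  atom 5: aromatic c, 3 neighbours → 0 H
  atom 6: C, bond orders sum to 1 (valence 4) → 3 H
  atom 7: aromatic c, 3 neighbours → 0 H
  atom 8: Br (halogen, monovalent) → 0 H
  atom 9: aromatic c, 2 neighbours → 1 H
  atom 10: aromatic c, 2 neighbours → 1 H
  atom 11: aromatic c, 3 neighbours → 0 H
  atom 12: I (halogen, monovalent) → 0 H
Totals → C:8, H:6, Br:1, I:1, O:2.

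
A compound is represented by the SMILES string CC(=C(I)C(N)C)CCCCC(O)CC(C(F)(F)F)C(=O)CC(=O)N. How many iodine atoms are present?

1

Scan the SMILES for I atoms (remember two-letter symbols like Cl and Br are single atoms).
Iodine count: 1.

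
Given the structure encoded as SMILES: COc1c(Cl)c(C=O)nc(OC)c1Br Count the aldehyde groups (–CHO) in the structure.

The aldehyde motif appears at heavy-atom position 7 in the SMILES.
Other groups present: 2 ether.
Aldehyde count: 1.

1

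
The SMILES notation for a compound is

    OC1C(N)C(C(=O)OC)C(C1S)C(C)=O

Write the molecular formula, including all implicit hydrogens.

Walk through each heavy atom and fill implicit hydrogens from standard valence (C 4, N 3, O 2, S 2, halogen 1):
  atom 1: O, bond orders sum to 1 (valence 2) → 1 H
  atom 2: C, bond orders sum to 3 (valence 4) → 1 H
  atom 3: C, bond orders sum to 3 (valence 4) → 1 H
  atom 4: N, bond orders sum to 1 (valence 3) → 2 H
  atom 5: C, bond orders sum to 3 (valence 4) → 1 H
  atom 6: C, bond orders sum to 4 (valence 4) → 0 H
  atom 7: O, bond orders sum to 2 (valence 2) → 0 H
  atom 8: O, bond orders sum to 2 (valence 2) → 0 H
  atom 9: C, bond orders sum to 1 (valence 4) → 3 H
  atom 10: C, bond orders sum to 3 (valence 4) → 1 H
  atom 11: C, bond orders sum to 3 (valence 4) → 1 H
  atom 12: S, bond orders sum to 1 (valence 2) → 1 H
  atom 13: C, bond orders sum to 4 (valence 4) → 0 H
  atom 14: C, bond orders sum to 1 (valence 4) → 3 H
  atom 15: O, bond orders sum to 2 (valence 2) → 0 H
Totals → C:9, H:15, N:1, O:4, S:1.

C9H15NO4S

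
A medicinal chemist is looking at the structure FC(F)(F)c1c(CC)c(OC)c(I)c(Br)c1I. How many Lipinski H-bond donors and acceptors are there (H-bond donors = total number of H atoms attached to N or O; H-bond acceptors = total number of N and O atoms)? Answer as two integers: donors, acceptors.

Donors: find every N or O and count the H atoms it carries.
  atom 10 (O): bond orders sum to 2 → 0 H
Lipinski HBD = 0.
Acceptors: N atoms = 0, O atoms = 1 → HBA = 1.

0, 1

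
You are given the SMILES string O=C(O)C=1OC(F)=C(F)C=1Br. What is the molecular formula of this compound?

C5HBrF2O3

Walk through each heavy atom and fill implicit hydrogens from standard valence (C 4, N 3, O 2, S 2, halogen 1):
  atom 1: O, bond orders sum to 2 (valence 2) → 0 H
  atom 2: C, bond orders sum to 4 (valence 4) → 0 H
  atom 3: O, bond orders sum to 1 (valence 2) → 1 H
  atom 4: C, bond orders sum to 4 (valence 4) → 0 H
  atom 5: O, bond orders sum to 2 (valence 2) → 0 H
  atom 6: C, bond orders sum to 4 (valence 4) → 0 H
  atom 7: F (halogen, monovalent) → 0 H
  atom 8: C, bond orders sum to 4 (valence 4) → 0 H
  atom 9: F (halogen, monovalent) → 0 H
  atom 10: C, bond orders sum to 4 (valence 4) → 0 H
  atom 11: Br (halogen, monovalent) → 0 H
Totals → C:5, H:1, Br:1, F:2, O:3.
In Hill order: C5HBrF2O3.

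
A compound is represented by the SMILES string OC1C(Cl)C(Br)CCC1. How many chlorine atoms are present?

Scan the SMILES for Cl atoms (remember two-letter symbols like Cl and Br are single atoms).
Chlorine count: 1.

1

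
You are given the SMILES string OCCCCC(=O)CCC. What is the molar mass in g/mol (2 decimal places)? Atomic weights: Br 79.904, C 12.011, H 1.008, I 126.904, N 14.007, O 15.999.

144.21 g/mol

First, the molecular formula is C8H16O2 (counting implicit H from valence).
  C: 8 × 12.011 = 96.088
  H: 16 × 1.008 = 16.128
  O: 2 × 15.999 = 31.998
Sum: 8×12.011 + 16×1.008 + 2×15.999 = 144.214 → 144.21 g/mol.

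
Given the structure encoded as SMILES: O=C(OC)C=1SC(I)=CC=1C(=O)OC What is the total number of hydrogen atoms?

Walk through each heavy atom and fill implicit hydrogens from standard valence (C 4, N 3, O 2, S 2, halogen 1):
  atom 1: O, bond orders sum to 2 (valence 2) → 0 H
  atom 2: C, bond orders sum to 4 (valence 4) → 0 H
  atom 3: O, bond orders sum to 2 (valence 2) → 0 H
  atom 4: C, bond orders sum to 1 (valence 4) → 3 H
  atom 5: C, bond orders sum to 4 (valence 4) → 0 H
  atom 6: S, bond orders sum to 2 (valence 2) → 0 H
  atom 7: C, bond orders sum to 4 (valence 4) → 0 H
  atom 8: I (halogen, monovalent) → 0 H
  atom 9: C, bond orders sum to 3 (valence 4) → 1 H
  atom 10: C, bond orders sum to 4 (valence 4) → 0 H
  atom 11: C, bond orders sum to 4 (valence 4) → 0 H
  atom 12: O, bond orders sum to 2 (valence 2) → 0 H
  atom 13: O, bond orders sum to 2 (valence 2) → 0 H
  atom 14: C, bond orders sum to 1 (valence 4) → 3 H
Total hydrogens: 7.

7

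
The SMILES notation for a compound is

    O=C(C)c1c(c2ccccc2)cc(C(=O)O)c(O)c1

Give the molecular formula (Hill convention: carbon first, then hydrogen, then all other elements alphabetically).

C15H12O4

Walk through each heavy atom and fill implicit hydrogens from standard valence (C 4, N 3, O 2, S 2, halogen 1); for lowercase aromatic atoms, an aromatic c carries 1 H when it has two neighbours and 0 H with three, and aromatic n carries 0 H:
  atom 1: O, bond orders sum to 2 (valence 2) → 0 H
  atom 2: C, bond orders sum to 4 (valence 4) → 0 H
  atom 3: C, bond orders sum to 1 (valence 4) → 3 H
  atom 4: aromatic c, 3 neighbours → 0 H
  atom 5: aromatic c, 3 neighbours → 0 H
  atom 6: aromatic c, 3 neighbours → 0 H
  atom 7: aromatic c, 2 neighbours → 1 H
  atom 8: aromatic c, 2 neighbours → 1 H
  atom 9: aromatic c, 2 neighbours → 1 H
  atom 10: aromatic c, 2 neighbours → 1 H
  atom 11: aromatic c, 2 neighbours → 1 H
  atom 12: aromatic c, 2 neighbours → 1 H
  atom 13: aromatic c, 3 neighbours → 0 H
  atom 14: C, bond orders sum to 4 (valence 4) → 0 H
  atom 15: O, bond orders sum to 2 (valence 2) → 0 H
  atom 16: O, bond orders sum to 1 (valence 2) → 1 H
  atom 17: aromatic c, 3 neighbours → 0 H
  atom 18: O, bond orders sum to 1 (valence 2) → 1 H
  atom 19: aromatic c, 2 neighbours → 1 H
Totals → C:15, H:12, O:4.
In Hill order: C15H12O4.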